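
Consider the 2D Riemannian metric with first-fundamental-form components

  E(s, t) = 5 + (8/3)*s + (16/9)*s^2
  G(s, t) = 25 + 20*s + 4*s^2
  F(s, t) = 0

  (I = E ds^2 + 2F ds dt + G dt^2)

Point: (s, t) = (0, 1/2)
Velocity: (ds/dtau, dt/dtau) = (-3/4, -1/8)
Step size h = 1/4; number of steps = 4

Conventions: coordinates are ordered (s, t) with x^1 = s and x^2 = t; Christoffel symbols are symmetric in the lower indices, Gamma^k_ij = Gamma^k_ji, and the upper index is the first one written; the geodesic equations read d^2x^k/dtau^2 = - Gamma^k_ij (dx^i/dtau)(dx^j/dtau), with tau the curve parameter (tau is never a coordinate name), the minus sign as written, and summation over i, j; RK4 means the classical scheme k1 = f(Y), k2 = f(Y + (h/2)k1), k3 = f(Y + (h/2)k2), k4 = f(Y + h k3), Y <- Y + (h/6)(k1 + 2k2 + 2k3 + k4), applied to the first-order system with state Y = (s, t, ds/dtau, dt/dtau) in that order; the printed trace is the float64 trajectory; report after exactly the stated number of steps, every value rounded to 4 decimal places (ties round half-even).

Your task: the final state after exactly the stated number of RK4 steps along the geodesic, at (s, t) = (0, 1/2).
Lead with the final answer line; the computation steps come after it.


Answer: s = -0.7814, t = 0.3185, ds/dtau = -0.7706, dt/dtau = -0.2645

f(Y) = (ds/dtau, dt/dtau, -Gamma^s_ij Y'^i Y'^j, -Gamma^t_ij Y'^i Y'^j) with the Gammas evaluated at the stage position; h = 0.250000; intermediate values shown to 6 dp
step 0: s = 0.0000, t = 0.5000, ds/dtau = -0.7500, dt/dtau = -0.1250
step 1:
  k1: at (s, t) = (0.000000, 0.500000), (ds/dtau, dt/dtau) = (-0.750000, -0.125000); Gamma_sss = 0.266667, Gamma_sst = 0.000000, Gamma_stt = -2.000000, Gamma_tss = 0.000000, Gamma_tst = 0.400000, Gamma_ttt = 0.000000; k1 = (-0.750000, -0.125000, -0.118750, -0.075000)
  k2: at (s, t) = (-0.093750, 0.484375), (ds/dtau, dt/dtau) = (-0.764844, -0.134375); Gamma_sss = 0.244809, Gamma_sst = 0.000000, Gamma_stt = -2.019672, Gamma_tss = 0.000000, Gamma_tst = 0.415584, Gamma_ttt = 0.000000; k2 = (-0.764844, -0.134375, -0.106741, -0.085424)
  k3: at (s, t) = (-0.095605, 0.483203), (ds/dtau, dt/dtau) = (-0.763343, -0.135678); Gamma_sss = 0.244338, Gamma_sst = 0.000000, Gamma_stt = -2.019947, Gamma_tss = 0.000000, Gamma_tst = 0.415905, Gamma_ttt = 0.000000; k3 = (-0.763343, -0.135678, -0.105190, -0.086150)
  k4: at (s, t) = (-0.190836, 0.466080), (ds/dtau, dt/dtau) = (-0.776297, -0.146537); Gamma_sss = 0.218196, Gamma_sst = 0.000000, Gamma_stt = -2.027429, Gamma_tss = 0.000000, Gamma_tst = 0.433057, Gamma_ttt = 0.000000; k4 = (-0.776297, -0.146537, -0.087958, -0.098526)
  Y <- Y + (h/6)(k1 + 2k2 + 2k3 + k4): s = -0.1909, t = 0.4662, ds/dtau = -0.7763, dt/dtau = -0.1465
step 2:
  k1: at (s, t) = (-0.190945, 0.466182), (ds/dtau, dt/dtau) = (-0.776274, -0.146528); Gamma_sss = 0.218164, Gamma_sst = 0.000000, Gamma_stt = -2.027429, Gamma_tss = 0.000000, Gamma_tst = 0.433078, Gamma_ttt = 0.000000; k1 = (-0.776274, -0.146528, -0.087936, -0.098522)
  k2: at (s, t) = (-0.287979, 0.447866), (ds/dtau, dt/dtau) = (-0.787266, -0.158843); Gamma_sss = 0.187549, Gamma_sst = 0.000000, Gamma_stt = -2.020346, Gamma_tss = 0.000000, Gamma_tst = 0.452075, Gamma_ttt = 0.000000; k2 = (-0.787266, -0.158843, -0.065265, -0.113066)
  k3: at (s, t) = (-0.289353, 0.446326), (ds/dtau, dt/dtau) = (-0.784432, -0.160661); Gamma_sss = 0.187088, Gamma_sst = 0.000000, Gamma_stt = -2.020130, Gamma_tss = 0.000000, Gamma_tst = 0.452356, Gamma_ttt = 0.000000; k3 = (-0.784432, -0.160661, -0.062978, -0.114019)
  k4: at (s, t) = (-0.387053, 0.426016), (ds/dtau, dt/dtau) = (-0.792018, -0.175033); Gamma_sss = 0.152388, Gamma_sst = 0.000000, Gamma_stt = -1.996083, Gamma_tss = 0.000000, Gamma_tst = 0.473273, Gamma_ttt = 0.000000; k4 = (-0.792018, -0.175033, -0.034439, -0.131219)
  Y <- Y + (h/6)(k1 + 2k2 + 2k3 + k4): s = -0.3873, t = 0.4262, ds/dtau = -0.7921, dt/dtau = -0.1750
step 3:
  k1: at (s, t) = (-0.387265, 0.426158), (ds/dtau, dt/dtau) = (-0.792060, -0.175024); Gamma_sss = 0.152309, Gamma_sst = 0.000000, Gamma_stt = -1.996011, Gamma_tss = 0.000000, Gamma_tst = 0.473320, Gamma_ttt = 0.000000; k1 = (-0.792060, -0.175024, -0.034407, -0.131232)
  k2: at (s, t) = (-0.486272, 0.404280), (ds/dtau, dt/dtau) = (-0.796361, -0.191428); Gamma_sss = 0.113698, Gamma_sst = 0.000000, Gamma_stt = -1.953346, Gamma_tss = 0.000000, Gamma_tst = 0.496591, Gamma_ttt = 0.000000; k2 = (-0.796361, -0.191428, -0.000526, -0.151407)
  k3: at (s, t) = (-0.486810, 0.402229), (ds/dtau, dt/dtau) = (-0.792125, -0.193950); Gamma_sss = 0.113480, Gamma_sst = 0.000000, Gamma_stt = -1.953063, Gamma_tss = 0.000000, Gamma_tst = 0.496724, Gamma_ttt = 0.000000; k3 = (-0.792125, -0.193950, 0.002263, -0.152626)
  k4: at (s, t) = (-0.585296, 0.377670), (ds/dtau, dt/dtau) = (-0.791494, -0.213181); Gamma_sss = 0.072330, Gamma_sst = 0.000000, Gamma_stt = -1.891894, Gamma_tss = 0.000000, Gamma_tst = 0.522274, Gamma_ttt = 0.000000; k4 = (-0.791494, -0.213181, 0.040667, -0.176248)
  Y <- Y + (h/6)(k1 + 2k2 + 2k3 + k4): s = -0.5856, t = 0.3779, ds/dtau = -0.7917, dt/dtau = -0.2132
step 4:
  k1: at (s, t) = (-0.585620, 0.377868), (ds/dtau, dt/dtau) = (-0.791654, -0.213172); Gamma_sss = 0.072191, Gamma_sst = 0.000000, Gamma_stt = -1.891662, Gamma_tss = 0.000000, Gamma_tst = 0.522362, Gamma_ttt = 0.000000; k1 = (-0.791654, -0.213172, 0.040718, -0.176306)
  k2: at (s, t) = (-0.684577, 0.351221), (ds/dtau, dt/dtau) = (-0.786564, -0.235210); Gamma_sss = 0.029022, Gamma_sst = 0.000000, Gamma_stt = -1.811976, Gamma_tss = 0.000000, Gamma_tst = 0.550836, Gamma_ttt = 0.000000; k2 = (-0.786564, -0.235210, 0.082290, -0.203818)
  k3: at (s, t) = (-0.683941, 0.348466), (ds/dtau, dt/dtau) = (-0.781368, -0.238649); Gamma_sss = 0.029303, Gamma_sst = 0.000000, Gamma_stt = -1.812544, Gamma_tss = 0.000000, Gamma_tst = 0.550643, Gamma_ttt = 0.000000; k3 = (-0.781368, -0.238649, 0.085340, -0.205360)
  k4: at (s, t) = (-0.780962, 0.318205), (ds/dtau, dt/dtau) = (-0.770319, -0.264512); Gamma_sss = -0.013755, Gamma_sst = 0.000000, Gamma_stt = -1.718306, Gamma_tss = 0.000000, Gamma_tst = 0.581721, Gamma_ttt = 0.000000; k4 = (-0.770319, -0.264512, 0.128386, -0.237061)
  Y <- Y + (h/6)(k1 + 2k2 + 2k3 + k4): s = -0.7814, t = 0.3185, ds/dtau = -0.7706, dt/dtau = -0.2645


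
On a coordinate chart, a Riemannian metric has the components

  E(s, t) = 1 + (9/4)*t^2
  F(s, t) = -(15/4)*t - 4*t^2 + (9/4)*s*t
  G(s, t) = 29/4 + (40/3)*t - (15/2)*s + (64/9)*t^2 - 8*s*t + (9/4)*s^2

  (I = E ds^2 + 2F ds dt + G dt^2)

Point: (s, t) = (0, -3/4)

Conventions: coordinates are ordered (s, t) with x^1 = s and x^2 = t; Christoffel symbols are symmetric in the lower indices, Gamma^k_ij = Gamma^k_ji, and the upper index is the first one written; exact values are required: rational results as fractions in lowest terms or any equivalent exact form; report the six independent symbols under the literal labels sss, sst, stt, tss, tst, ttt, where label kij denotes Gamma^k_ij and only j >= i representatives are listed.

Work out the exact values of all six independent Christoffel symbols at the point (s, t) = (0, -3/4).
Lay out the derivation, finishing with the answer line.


E = 145/64, F = 9/16, G = 5/4 at the point
E_s = 0, E_t = -27/8, F_s = -27/16, F_t = 9/4, G_s = -3/2, G_t = 8/3
EG - F^2 = 161/64;  g^inv = (64/161) * [[5/4, -9/16], [-9/16, 145/64]]
first-kind symbols [ij,l] = (1/2)(d_i g_jl + d_j g_il - d_l g_ij): [ss,s] = E_s/2 = 0, [ss,t] = F_s - E_t/2 = 0, [st,s] = E_t/2 = -27/16, [st,t] = G_s/2 = -3/4, [tt,s] = F_t - G_s/2 = 3, [tt,t] = G_t/2 = 4/3
Gamma^s_ij = (G*[ij,s] - F*[ij,t])/(EG - F^2), Gamma^t_ij = (E*[ij,t] - F*[ij,s])/(EG - F^2)

Answer: Gamma_sss = 0, Gamma_sst = -108/161, Gamma_stt = 192/161, Gamma_tss = 0, Gamma_tst = -48/161, Gamma_ttt = 256/483


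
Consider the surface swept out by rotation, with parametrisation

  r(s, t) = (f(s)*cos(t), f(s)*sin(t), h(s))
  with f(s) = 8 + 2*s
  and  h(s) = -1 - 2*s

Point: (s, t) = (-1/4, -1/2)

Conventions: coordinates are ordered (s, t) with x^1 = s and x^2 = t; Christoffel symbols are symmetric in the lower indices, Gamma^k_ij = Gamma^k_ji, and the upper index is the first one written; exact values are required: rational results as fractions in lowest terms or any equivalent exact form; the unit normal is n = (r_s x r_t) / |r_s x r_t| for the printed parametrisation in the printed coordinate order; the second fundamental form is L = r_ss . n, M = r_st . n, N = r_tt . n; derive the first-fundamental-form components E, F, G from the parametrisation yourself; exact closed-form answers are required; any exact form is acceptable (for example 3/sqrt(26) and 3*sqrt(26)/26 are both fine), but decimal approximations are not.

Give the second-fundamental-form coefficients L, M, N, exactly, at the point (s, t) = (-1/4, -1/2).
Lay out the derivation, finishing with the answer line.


f = 15/2, f' = 2, f'' = 0, h' = -2, h'' = 0
E = 8, F = 0, G = 225/4; answer radicand W^2 = 8
unnormalised second-form numerators: l = 0, m = 0, n = -15; L = l/sqrt(8), and similarly M = m/sqrt(W^2), N = n/sqrt(W^2)

Answer: L = 0, M = 0, N = -15*sqrt(2)/4


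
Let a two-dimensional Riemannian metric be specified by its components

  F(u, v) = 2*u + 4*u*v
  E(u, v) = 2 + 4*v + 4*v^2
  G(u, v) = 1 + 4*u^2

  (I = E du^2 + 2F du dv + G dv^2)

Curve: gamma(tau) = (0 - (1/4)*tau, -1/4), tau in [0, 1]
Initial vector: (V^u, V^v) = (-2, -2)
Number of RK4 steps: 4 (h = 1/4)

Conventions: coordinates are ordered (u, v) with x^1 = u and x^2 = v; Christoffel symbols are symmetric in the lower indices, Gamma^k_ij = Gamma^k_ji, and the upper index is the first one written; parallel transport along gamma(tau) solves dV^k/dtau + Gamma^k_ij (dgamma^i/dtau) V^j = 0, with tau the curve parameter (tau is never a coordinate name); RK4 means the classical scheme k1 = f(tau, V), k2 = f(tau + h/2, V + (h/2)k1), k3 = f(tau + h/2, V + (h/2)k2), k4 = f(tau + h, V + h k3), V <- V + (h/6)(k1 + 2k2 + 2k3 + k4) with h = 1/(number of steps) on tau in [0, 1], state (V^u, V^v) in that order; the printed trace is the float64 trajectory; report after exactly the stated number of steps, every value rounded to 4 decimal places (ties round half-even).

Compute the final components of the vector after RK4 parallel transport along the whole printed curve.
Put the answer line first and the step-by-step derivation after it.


Answer: V^u = -2.3651, V^v = -1.8257

gamma'(tau) = (-1/4, 0); f(tau, V)^k = -Gamma^k_ij(gamma(tau)) gamma'^i(tau) V^j; h = 1/4; intermediate values shown to 6 dp
curve data and Christoffel symbols at the stage parameters:
  tau = 0.000000: gamma = (0.000000, -0.250000), gamma' = (-0.250000, 0.000000); Gamma_uuu = 0.000000, Gamma_uuv = 0.800000, Gamma_uvv = 0.000000, Gamma_vuu = 0.000000, Gamma_vuv = 0.000000, Gamma_vvv = 0.000000
  tau = 0.125000: gamma = (-0.031250, -0.250000), gamma' = (-0.250000, 0.000000); Gamma_uuu = 0.000000, Gamma_uuv = 0.797508, Gamma_uvv = 0.000000, Gamma_vuu = 0.000000, Gamma_vuv = -0.099688, Gamma_vvv = 0.000000
  tau = 0.250000: gamma = (-0.062500, -0.250000), gamma' = (-0.250000, 0.000000); Gamma_uuu = 0.000000, Gamma_uuv = 0.790123, Gamma_uvv = 0.000000, Gamma_vuu = 0.000000, Gamma_vuv = -0.197531, Gamma_vvv = 0.000000
  tau = 0.375000: gamma = (-0.093750, -0.250000), gamma' = (-0.250000, 0.000000); Gamma_uuu = 0.000000, Gamma_uuv = 0.778116, Gamma_uvv = 0.000000, Gamma_vuu = 0.000000, Gamma_vuv = -0.291793, Gamma_vvv = 0.000000
  tau = 0.500000: gamma = (-0.125000, -0.250000), gamma' = (-0.250000, 0.000000); Gamma_uuu = 0.000000, Gamma_uuv = 0.761905, Gamma_uvv = 0.000000, Gamma_vuu = 0.000000, Gamma_vuv = -0.380952, Gamma_vvv = 0.000000
  tau = 0.625000: gamma = (-0.156250, -0.250000), gamma' = (-0.250000, 0.000000); Gamma_uuu = 0.000000, Gamma_uuv = 0.742029, Gamma_uvv = 0.000000, Gamma_vuu = 0.000000, Gamma_vuv = -0.463768, Gamma_vvv = 0.000000
  tau = 0.750000: gamma = (-0.187500, -0.250000), gamma' = (-0.250000, 0.000000); Gamma_uuu = 0.000000, Gamma_uuv = 0.719101, Gamma_uvv = 0.000000, Gamma_vuu = 0.000000, Gamma_vuv = -0.539326, Gamma_vvv = 0.000000
  tau = 0.875000: gamma = (-0.218750, -0.250000), gamma' = (-0.250000, 0.000000); Gamma_uuu = 0.000000, Gamma_uuv = 0.693767, Gamma_uvv = 0.000000, Gamma_vuu = 0.000000, Gamma_vuv = -0.607046, Gamma_vvv = 0.000000
  tau = 1.000000: gamma = (-0.250000, -0.250000), gamma' = (-0.250000, 0.000000); Gamma_uuu = 0.000000, Gamma_uuv = 0.666667, Gamma_uvv = 0.000000, Gamma_vuu = 0.000000, Gamma_vuv = -0.666667, Gamma_vvv = 0.000000
step 0: V^u = -2.0000, V^v = -2.0000
step 1: k1 = (-0.400000, 0.000000), k2 = (-0.398754, 0.049844), k3 = (-0.397512, 0.049689), k4 = (-0.392608, 0.098152); V <- V + (h/6)(k1 + 2k2 + 2k3 + k4): V^u = -2.0994, V^v = -1.9876
step 2: k1 = (-0.392615, 0.098154), k2 = (-0.384262, 0.144098), k3 = (-0.383145, 0.143679), k4 = (-0.371752, 0.185876); V <- V + (h/6)(k1 + 2k2 + 2k3 + k4): V^u = -2.1952, V^v = -1.9518
step 3: k1 = (-0.371771, 0.185886), k2 = (-0.357763, 0.223602), k3 = (-0.356888, 0.223055), k4 = (-0.340860, 0.255645); V <- V + (h/6)(k1 + 2k2 + 2k3 + k4): V^u = -2.2844, V^v = -1.8962
step 4: k1 = (-0.340887, 0.255665), k2 = (-0.323334, 0.282917), k3 = (-0.322743, 0.282400), k4 = (-0.304264, 0.304264); V <- V + (h/6)(k1 + 2k2 + 2k3 + k4): V^u = -2.3651, V^v = -1.8257


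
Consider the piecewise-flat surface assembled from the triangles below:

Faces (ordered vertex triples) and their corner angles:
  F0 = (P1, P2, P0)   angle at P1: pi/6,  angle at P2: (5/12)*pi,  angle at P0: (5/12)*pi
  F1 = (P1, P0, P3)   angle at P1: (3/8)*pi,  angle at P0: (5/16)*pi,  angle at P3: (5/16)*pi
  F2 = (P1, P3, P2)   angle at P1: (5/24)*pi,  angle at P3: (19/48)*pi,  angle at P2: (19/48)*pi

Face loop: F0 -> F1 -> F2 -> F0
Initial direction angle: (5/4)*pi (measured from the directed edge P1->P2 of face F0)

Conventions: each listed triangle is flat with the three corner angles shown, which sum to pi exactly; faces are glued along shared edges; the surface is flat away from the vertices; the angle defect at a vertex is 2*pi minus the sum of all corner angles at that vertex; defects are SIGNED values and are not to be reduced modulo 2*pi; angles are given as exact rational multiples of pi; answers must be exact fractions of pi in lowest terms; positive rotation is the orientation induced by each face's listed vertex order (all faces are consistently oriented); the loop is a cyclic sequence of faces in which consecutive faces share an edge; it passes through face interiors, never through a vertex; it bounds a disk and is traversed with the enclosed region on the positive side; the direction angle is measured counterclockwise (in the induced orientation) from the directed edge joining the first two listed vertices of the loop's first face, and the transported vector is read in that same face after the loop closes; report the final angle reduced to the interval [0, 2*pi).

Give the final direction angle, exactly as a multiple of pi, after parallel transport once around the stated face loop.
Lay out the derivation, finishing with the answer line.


enclosed vertex P1: corner angles sum to (3/4)*pi, defect = 2*pi - (3/4)*pi = (5/4)*pi
the rotation equals the total enclosed defect, so the final angle is initial + defects (mod 2*pi)
final angle = (5/4)*pi + (5/4)*pi = pi/2 (mod 2*pi)

Answer: final direction angle = pi/2


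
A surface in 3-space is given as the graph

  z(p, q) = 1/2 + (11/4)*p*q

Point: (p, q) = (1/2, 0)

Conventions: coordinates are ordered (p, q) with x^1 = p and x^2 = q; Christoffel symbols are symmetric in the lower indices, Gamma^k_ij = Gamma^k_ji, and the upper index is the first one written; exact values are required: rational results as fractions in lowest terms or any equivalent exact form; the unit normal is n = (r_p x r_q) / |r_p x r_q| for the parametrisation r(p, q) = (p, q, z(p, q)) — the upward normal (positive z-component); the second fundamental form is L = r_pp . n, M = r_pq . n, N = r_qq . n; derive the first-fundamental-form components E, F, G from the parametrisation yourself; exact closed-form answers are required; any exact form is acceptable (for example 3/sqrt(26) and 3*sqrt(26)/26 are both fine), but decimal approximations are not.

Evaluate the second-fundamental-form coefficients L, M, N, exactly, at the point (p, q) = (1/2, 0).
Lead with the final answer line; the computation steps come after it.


Answer: L = 0, M = 22*sqrt(185)/185, N = 0

z_p = 0, z_q = 11/8, z_pp = 0, z_pq = 11/4, z_qq = 0
E = 1, F = 0, G = 185/64; answer radicand W^2 = 185/64
unnormalised second-form numerators: l = 0, m = 11/4, n = 0; L = l/sqrt(185/64), and similarly M = m/sqrt(W^2), N = n/sqrt(W^2)


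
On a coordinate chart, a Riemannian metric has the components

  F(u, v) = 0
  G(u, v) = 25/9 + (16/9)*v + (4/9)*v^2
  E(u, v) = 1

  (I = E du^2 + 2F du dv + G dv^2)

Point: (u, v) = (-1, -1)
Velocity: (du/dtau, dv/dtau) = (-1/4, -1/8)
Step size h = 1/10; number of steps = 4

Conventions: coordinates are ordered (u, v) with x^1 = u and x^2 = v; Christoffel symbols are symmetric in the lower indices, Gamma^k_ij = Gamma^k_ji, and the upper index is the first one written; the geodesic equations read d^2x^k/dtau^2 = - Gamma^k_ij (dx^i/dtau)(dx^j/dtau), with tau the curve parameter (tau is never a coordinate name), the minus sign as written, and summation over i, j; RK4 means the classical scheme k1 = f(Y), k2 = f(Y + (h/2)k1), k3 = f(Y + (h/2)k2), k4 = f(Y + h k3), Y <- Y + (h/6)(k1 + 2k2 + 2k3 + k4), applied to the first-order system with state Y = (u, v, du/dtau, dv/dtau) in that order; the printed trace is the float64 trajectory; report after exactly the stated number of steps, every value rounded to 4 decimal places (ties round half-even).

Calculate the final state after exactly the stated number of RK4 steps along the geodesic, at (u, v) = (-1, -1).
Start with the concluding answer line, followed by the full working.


Answer: u = -1.1000, v = -1.0504, du/dtau = -0.2500, dv/dtau = -0.1269

f(Y) = (du/dtau, dv/dtau, -Gamma^u_ij Y'^i Y'^j, -Gamma^v_ij Y'^i Y'^j) with the Gammas evaluated at the stage position; h = 0.100000; intermediate values shown to 6 dp
step 0: u = -1.0000, v = -1.0000, du/dtau = -0.2500, dv/dtau = -0.1250
step 1:
  k1: at (u, v) = (-1.000000, -1.000000), (du/dtau, dv/dtau) = (-0.250000, -0.125000); Gamma_uuu = 0.000000, Gamma_uuv = 0.000000, Gamma_uvv = 0.000000, Gamma_vuu = 0.000000, Gamma_vuv = 0.000000, Gamma_vvv = 0.307692; k1 = (-0.250000, -0.125000, 0.000000, -0.004808)
  k2: at (u, v) = (-1.012500, -1.006250), (du/dtau, dv/dtau) = (-0.250000, -0.125240); Gamma_uuu = 0.000000, Gamma_uuv = 0.000000, Gamma_uvv = 0.000000, Gamma_vuu = 0.000000, Gamma_vuv = 0.000000, Gamma_vvv = 0.306946; k2 = (-0.250000, -0.125240, 0.000000, -0.004814)
  k3: at (u, v) = (-1.012500, -1.006262), (du/dtau, dv/dtau) = (-0.250000, -0.125241); Gamma_uuu = 0.000000, Gamma_uuv = 0.000000, Gamma_uvv = 0.000000, Gamma_vuu = 0.000000, Gamma_vuv = 0.000000, Gamma_vvv = 0.306945; k3 = (-0.250000, -0.125241, 0.000000, -0.004815)
  k4: at (u, v) = (-1.025000, -1.012524), (du/dtau, dv/dtau) = (-0.250000, -0.125481); Gamma_uuu = 0.000000, Gamma_uuv = 0.000000, Gamma_uvv = 0.000000, Gamma_vuu = 0.000000, Gamma_vuv = 0.000000, Gamma_vvv = 0.306184; k4 = (-0.250000, -0.125481, 0.000000, -0.004821)
  Y <- Y + (h/6)(k1 + 2k2 + 2k3 + k4): u = -1.0250, v = -1.0125, du/dtau = -0.2500, dv/dtau = -0.1255
step 2:
  k1: at (u, v) = (-1.025000, -1.012524), (du/dtau, dv/dtau) = (-0.250000, -0.125481); Gamma_uuu = 0.000000, Gamma_uuv = 0.000000, Gamma_uvv = 0.000000, Gamma_vuu = 0.000000, Gamma_vuv = 0.000000, Gamma_vvv = 0.306184; k1 = (-0.250000, -0.125481, 0.000000, -0.004821)
  k2: at (u, v) = (-1.037500, -1.018798), (du/dtau, dv/dtau) = (-0.250000, -0.125722); Gamma_uuu = 0.000000, Gamma_uuv = 0.000000, Gamma_uvv = 0.000000, Gamma_vuu = 0.000000, Gamma_vuv = 0.000000, Gamma_vvv = 0.305408; k2 = (-0.250000, -0.125722, 0.000000, -0.004827)
  k3: at (u, v) = (-1.037500, -1.018810), (du/dtau, dv/dtau) = (-0.250000, -0.125723); Gamma_uuu = 0.000000, Gamma_uuv = 0.000000, Gamma_uvv = 0.000000, Gamma_vuu = 0.000000, Gamma_vuv = 0.000000, Gamma_vvv = 0.305407; k3 = (-0.250000, -0.125723, 0.000000, -0.004827)
  k4: at (u, v) = (-1.050000, -1.025096), (du/dtau, dv/dtau) = (-0.250000, -0.125964); Gamma_uuu = 0.000000, Gamma_uuv = 0.000000, Gamma_uvv = 0.000000, Gamma_vuu = 0.000000, Gamma_vuv = 0.000000, Gamma_vvv = 0.304616; k4 = (-0.250000, -0.125964, 0.000000, -0.004833)
  Y <- Y + (h/6)(k1 + 2k2 + 2k3 + k4): u = -1.0500, v = -1.0251, du/dtau = -0.2500, dv/dtau = -0.1260
step 3:
  k1: at (u, v) = (-1.050000, -1.025096), (du/dtau, dv/dtau) = (-0.250000, -0.125964); Gamma_uuu = 0.000000, Gamma_uuv = 0.000000, Gamma_uvv = 0.000000, Gamma_vuu = 0.000000, Gamma_vuv = 0.000000, Gamma_vvv = 0.304616; k1 = (-0.250000, -0.125964, 0.000000, -0.004833)
  k2: at (u, v) = (-1.062500, -1.031395), (du/dtau, dv/dtau) = (-0.250000, -0.126206); Gamma_uuu = 0.000000, Gamma_uuv = 0.000000, Gamma_uvv = 0.000000, Gamma_vuu = 0.000000, Gamma_vuv = 0.000000, Gamma_vvv = 0.303810; k2 = (-0.250000, -0.126206, 0.000000, -0.004839)
  k3: at (u, v) = (-1.062500, -1.031407), (du/dtau, dv/dtau) = (-0.250000, -0.126206); Gamma_uuu = 0.000000, Gamma_uuv = 0.000000, Gamma_uvv = 0.000000, Gamma_vuu = 0.000000, Gamma_vuv = 0.000000, Gamma_vvv = 0.303808; k3 = (-0.250000, -0.126206, 0.000000, -0.004839)
  k4: at (u, v) = (-1.075000, -1.037717), (du/dtau, dv/dtau) = (-0.250000, -0.126448); Gamma_uuu = 0.000000, Gamma_uuv = 0.000000, Gamma_uvv = 0.000000, Gamma_vuu = 0.000000, Gamma_vuv = 0.000000, Gamma_vvv = 0.302987; k4 = (-0.250000, -0.126448, 0.000000, -0.004844)
  Y <- Y + (h/6)(k1 + 2k2 + 2k3 + k4): u = -1.0750, v = -1.0377, du/dtau = -0.2500, dv/dtau = -0.1264
step 4:
  k1: at (u, v) = (-1.075000, -1.037717), (du/dtau, dv/dtau) = (-0.250000, -0.126448); Gamma_uuu = 0.000000, Gamma_uuv = 0.000000, Gamma_uvv = 0.000000, Gamma_vuu = 0.000000, Gamma_vuv = 0.000000, Gamma_vvv = 0.302987; k1 = (-0.250000, -0.126448, 0.000000, -0.004844)
  k2: at (u, v) = (-1.087500, -1.044039), (du/dtau, dv/dtau) = (-0.250000, -0.126690); Gamma_uuu = 0.000000, Gamma_uuv = 0.000000, Gamma_uvv = 0.000000, Gamma_vuu = 0.000000, Gamma_vuv = 0.000000, Gamma_vvv = 0.302150; k2 = (-0.250000, -0.126690, 0.000000, -0.004850)
  k3: at (u, v) = (-1.087500, -1.044051), (du/dtau, dv/dtau) = (-0.250000, -0.126691); Gamma_uuu = 0.000000, Gamma_uuv = 0.000000, Gamma_uvv = 0.000000, Gamma_vuu = 0.000000, Gamma_vuv = 0.000000, Gamma_vvv = 0.302148; k3 = (-0.250000, -0.126691, 0.000000, -0.004850)
  k4: at (u, v) = (-1.100000, -1.050386), (du/dtau, dv/dtau) = (-0.250000, -0.126933); Gamma_uuu = 0.000000, Gamma_uuv = 0.000000, Gamma_uvv = 0.000000, Gamma_vuu = 0.000000, Gamma_vuv = 0.000000, Gamma_vvv = 0.301296; k4 = (-0.250000, -0.126933, 0.000000, -0.004854)
  Y <- Y + (h/6)(k1 + 2k2 + 2k3 + k4): u = -1.1000, v = -1.0504, du/dtau = -0.2500, dv/dtau = -0.1269


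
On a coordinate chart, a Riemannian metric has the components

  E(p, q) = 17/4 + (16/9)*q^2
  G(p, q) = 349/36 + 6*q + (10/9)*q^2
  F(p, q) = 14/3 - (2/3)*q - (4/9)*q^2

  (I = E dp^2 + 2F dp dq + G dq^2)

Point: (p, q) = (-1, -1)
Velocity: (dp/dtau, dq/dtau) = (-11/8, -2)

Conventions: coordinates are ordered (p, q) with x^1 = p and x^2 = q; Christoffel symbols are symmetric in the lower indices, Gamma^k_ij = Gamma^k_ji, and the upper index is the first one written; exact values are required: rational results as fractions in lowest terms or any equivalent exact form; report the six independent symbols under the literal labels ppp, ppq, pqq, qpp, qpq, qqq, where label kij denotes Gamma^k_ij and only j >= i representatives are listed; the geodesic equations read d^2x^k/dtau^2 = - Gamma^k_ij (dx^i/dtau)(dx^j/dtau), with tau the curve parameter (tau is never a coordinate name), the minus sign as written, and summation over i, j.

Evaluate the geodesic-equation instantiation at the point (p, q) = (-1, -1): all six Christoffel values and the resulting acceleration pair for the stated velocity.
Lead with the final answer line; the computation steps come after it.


Answer: Gamma_ppp = -11264/6565, Gamma_ppq = -11072/6565, Gamma_pqq = -10584/6565, Gamma_qpp = 13888/6565, Gamma_qpq = 11264/6565, Gamma_qqq = 13348/6565; accelerations (d^2p/dtau^2, d^2q/dtau^2) = (124528/6565, -141601/6565)

E = 217/36, F = 44/9, G = 173/36 at the point
E_p = 0, E_q = -32/9, F_p = 0, F_q = 2/9, G_p = 0, G_q = 34/9
EG - F^2 = 6565/1296;  g^inv = (1296/6565) * [[173/36, -44/9], [-44/9, 217/36]]
first-kind symbols [ij,l] = (1/2)(d_i g_jl + d_j g_il - d_l g_ij): [pp,p] = E_p/2 = 0, [pp,q] = F_p - E_q/2 = 16/9, [pq,p] = E_q/2 = -16/9, [pq,q] = G_p/2 = 0, [qq,p] = F_q - G_p/2 = 2/9, [qq,q] = G_q/2 = 17/9
Gamma^p_ij = (G*[ij,p] - F*[ij,q])/(EG - F^2), Gamma^q_ij = (E*[ij,q] - F*[ij,p])/(EG - F^2)
Gamma_ppp = -11264/6565, Gamma_ppq = -11072/6565, Gamma_pqq = -10584/6565, Gamma_qpp = 13888/6565, Gamma_qpq = 11264/6565, Gamma_qqq = 13348/6565
d^2p/dtau^2 = -(Gamma_ppp*(-11/8)^2 + 2*Gamma_ppq*(-11/8)*(-2) + Gamma_pqq*(-2)^2) = 124528/6565
d^2q/dtau^2 = -(Gamma_qpp*(-11/8)^2 + 2*Gamma_qpq*(-11/8)*(-2) + Gamma_qqq*(-2)^2) = -141601/6565


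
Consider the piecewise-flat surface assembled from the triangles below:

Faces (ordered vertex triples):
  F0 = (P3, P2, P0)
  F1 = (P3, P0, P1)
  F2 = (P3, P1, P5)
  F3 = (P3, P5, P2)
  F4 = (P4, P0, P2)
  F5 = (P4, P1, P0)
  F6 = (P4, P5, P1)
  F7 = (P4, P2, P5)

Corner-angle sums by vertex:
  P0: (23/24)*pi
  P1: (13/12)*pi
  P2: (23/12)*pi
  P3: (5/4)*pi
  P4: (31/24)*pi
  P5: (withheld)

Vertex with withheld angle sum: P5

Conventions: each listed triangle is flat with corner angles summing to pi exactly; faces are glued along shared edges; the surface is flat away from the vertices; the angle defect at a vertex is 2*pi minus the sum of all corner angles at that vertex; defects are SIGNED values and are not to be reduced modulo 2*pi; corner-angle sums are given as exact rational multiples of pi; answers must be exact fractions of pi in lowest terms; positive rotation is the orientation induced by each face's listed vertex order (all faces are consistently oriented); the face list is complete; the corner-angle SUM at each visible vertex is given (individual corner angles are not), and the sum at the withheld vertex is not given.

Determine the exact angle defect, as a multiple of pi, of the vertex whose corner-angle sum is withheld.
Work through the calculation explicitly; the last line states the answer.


V = 6, E = 12, F = 8; chi = V - E + F = 2
Gauss-Bonnet: total defect = 2*pi*chi = 4*pi; visible defects sum to (7/2)*pi

Answer: defect(P5) = pi/2


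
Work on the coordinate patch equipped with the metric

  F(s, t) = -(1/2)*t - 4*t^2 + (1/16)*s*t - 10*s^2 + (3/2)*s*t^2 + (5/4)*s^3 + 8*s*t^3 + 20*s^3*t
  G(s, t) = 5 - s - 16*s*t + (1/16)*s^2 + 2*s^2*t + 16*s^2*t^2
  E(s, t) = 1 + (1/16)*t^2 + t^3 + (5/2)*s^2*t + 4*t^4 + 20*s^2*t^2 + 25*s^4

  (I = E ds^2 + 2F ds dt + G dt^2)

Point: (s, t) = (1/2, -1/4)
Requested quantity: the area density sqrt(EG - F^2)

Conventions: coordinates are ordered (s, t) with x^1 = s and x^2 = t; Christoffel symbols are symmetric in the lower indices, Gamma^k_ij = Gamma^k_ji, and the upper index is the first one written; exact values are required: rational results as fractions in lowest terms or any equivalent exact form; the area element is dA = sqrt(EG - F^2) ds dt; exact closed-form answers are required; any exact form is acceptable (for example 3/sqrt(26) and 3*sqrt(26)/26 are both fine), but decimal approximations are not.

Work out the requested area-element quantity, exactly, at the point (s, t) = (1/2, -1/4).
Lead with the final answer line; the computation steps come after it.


Answer: sqrt(EG - F^2) = sqrt(2141)/16

E = 697/256, F = -399/128, G = 425/64; EG - F^2 = 2141/256


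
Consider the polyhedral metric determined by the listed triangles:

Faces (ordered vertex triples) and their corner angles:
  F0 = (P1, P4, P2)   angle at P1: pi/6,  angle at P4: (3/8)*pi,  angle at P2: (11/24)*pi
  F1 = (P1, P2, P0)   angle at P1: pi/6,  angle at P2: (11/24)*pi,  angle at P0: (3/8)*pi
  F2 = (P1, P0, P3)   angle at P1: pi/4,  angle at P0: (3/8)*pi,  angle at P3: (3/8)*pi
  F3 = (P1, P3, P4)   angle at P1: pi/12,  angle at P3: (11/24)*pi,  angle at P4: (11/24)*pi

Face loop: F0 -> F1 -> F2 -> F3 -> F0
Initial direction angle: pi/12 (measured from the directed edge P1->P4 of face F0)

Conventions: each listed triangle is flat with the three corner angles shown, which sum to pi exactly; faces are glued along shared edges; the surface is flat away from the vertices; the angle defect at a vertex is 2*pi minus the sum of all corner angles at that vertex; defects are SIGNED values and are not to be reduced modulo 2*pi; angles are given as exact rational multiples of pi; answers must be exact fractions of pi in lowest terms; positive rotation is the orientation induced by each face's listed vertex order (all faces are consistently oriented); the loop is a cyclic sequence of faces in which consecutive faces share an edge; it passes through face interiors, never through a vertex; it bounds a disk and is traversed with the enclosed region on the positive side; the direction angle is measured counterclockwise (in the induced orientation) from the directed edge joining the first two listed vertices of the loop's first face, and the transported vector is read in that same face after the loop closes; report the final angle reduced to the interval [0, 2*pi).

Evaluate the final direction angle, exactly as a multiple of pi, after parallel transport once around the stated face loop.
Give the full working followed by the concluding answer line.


enclosed vertex P1: corner angles sum to (2/3)*pi, defect = 2*pi - (2/3)*pi = (4/3)*pi
summing the enclosed defects onto the initial angle, mod 2*pi in the induced orientation:
final angle = pi/12 + (4/3)*pi = (17/12)*pi (mod 2*pi)

Answer: final direction angle = (17/12)*pi


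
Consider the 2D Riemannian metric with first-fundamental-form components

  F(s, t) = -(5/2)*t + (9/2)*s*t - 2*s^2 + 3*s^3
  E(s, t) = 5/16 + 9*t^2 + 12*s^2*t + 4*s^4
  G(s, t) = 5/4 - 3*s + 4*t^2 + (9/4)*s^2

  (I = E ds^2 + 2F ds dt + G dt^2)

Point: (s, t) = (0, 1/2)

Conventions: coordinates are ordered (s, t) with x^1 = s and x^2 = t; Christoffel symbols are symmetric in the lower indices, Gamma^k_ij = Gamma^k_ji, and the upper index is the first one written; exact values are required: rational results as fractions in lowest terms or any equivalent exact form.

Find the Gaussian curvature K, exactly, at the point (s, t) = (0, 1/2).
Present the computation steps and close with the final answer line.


E = 41/16, F = -5/4, G = 9/4, EG - F^2 = 269/64 at the point
E_s = 0, E_t = 9, F_s = 9/4, F_t = -5/2, G_s = -3, G_t = 4
E_tt = 18, F_st = 9/2, G_ss = 9/2
By Brioschi, K is (det M1 - det M2) divided by (EG - F^2) squared.
M1 = [[-E_tt/2 + F_st - G_ss/2, E_s/2, F_s - E_t/2], [F_t - G_s/2, E, F], [G_t/2, F, G]] = [[-27/4, 0, -9/4], [-1, 41/16, -5/4], [2, -5/4, 9/4]]; det M1 = -5031/256
M2 = [[0, E_t/2, G_s/2], [E_t/2, E, F], [G_s/2, F, G]] = [[0, 9/2, -3/2], [9/2, 41/16, -5/4], [-3/2, -5/4, 9/4]]; det M2 = -2205/64
det M1 - det M2 = 3789/256; K = 3789/256 / (269/64)^2 = 60624/72361

Answer: K = 60624/72361


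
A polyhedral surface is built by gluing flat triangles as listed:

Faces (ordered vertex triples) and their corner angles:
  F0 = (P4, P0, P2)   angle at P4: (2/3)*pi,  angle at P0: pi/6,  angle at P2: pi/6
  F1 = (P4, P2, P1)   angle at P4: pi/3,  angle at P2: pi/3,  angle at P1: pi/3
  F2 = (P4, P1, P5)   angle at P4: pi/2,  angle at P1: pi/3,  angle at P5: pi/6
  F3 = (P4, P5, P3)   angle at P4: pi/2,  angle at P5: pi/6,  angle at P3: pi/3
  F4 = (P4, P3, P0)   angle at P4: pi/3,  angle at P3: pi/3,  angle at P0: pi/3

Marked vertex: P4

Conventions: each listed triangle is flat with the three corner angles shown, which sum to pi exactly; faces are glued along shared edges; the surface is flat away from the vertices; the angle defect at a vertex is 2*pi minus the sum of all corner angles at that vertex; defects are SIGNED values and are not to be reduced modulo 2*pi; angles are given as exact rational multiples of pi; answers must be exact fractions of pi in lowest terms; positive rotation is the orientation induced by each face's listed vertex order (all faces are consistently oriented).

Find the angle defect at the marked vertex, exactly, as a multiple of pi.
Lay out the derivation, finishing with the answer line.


Sum of corner angles at P4: (7/3)*pi
defect = 2*pi - (7/3)*pi

Answer: defect(P4) = -pi/3


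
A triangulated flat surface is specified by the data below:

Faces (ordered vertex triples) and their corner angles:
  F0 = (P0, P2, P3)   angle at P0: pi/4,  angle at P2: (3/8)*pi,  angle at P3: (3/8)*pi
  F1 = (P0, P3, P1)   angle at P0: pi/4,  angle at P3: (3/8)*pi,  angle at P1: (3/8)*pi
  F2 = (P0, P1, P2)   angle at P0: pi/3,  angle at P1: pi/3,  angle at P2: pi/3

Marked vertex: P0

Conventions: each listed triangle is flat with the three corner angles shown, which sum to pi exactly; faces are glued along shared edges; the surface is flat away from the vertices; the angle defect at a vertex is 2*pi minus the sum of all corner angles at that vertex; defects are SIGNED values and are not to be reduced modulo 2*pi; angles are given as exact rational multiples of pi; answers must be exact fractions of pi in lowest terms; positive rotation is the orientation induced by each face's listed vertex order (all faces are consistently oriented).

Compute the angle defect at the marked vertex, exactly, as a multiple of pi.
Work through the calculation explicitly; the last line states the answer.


Sum of corner angles at P0: (5/6)*pi
defect = 2*pi - (5/6)*pi

Answer: defect(P0) = (7/6)*pi


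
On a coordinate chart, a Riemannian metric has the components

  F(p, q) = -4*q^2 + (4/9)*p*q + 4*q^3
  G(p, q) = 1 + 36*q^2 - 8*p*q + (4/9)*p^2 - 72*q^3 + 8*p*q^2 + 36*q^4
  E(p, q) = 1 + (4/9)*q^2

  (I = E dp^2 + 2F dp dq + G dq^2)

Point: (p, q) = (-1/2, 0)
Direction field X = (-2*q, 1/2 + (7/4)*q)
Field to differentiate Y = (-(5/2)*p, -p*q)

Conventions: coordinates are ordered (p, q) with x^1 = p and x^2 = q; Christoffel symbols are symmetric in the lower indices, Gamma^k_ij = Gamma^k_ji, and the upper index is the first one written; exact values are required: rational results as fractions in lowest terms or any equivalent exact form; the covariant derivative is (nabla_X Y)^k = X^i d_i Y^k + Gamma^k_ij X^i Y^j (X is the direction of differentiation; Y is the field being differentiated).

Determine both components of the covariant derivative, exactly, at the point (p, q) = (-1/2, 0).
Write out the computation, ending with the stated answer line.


E = 1, F = 0, G = 10/9 at the point
E_p = 0, E_q = 0, F_p = 0, F_q = -2/9, G_p = -4/9, G_q = 4
EG - F^2 = 10/9;  g^inv = (9/10) * [[10/9, 0], [0, 1]]
first-kind symbols [ij,l] = (1/2)(d_i g_jl + d_j g_il - d_l g_ij): [pp,p] = E_p/2 = 0, [pp,q] = F_p - E_q/2 = 0, [pq,p] = E_q/2 = 0, [pq,q] = G_p/2 = -2/9, [qq,p] = F_q - G_p/2 = 0, [qq,q] = G_q/2 = 2
Gamma^p_ij = (G*[ij,p] - F*[ij,q])/(EG - F^2), Gamma^q_ij = (E*[ij,q] - F*[ij,p])/(EG - F^2)
Gamma_ppp = 0, Gamma_ppq = 0, Gamma_pqq = 0, Gamma_qpp = 0, Gamma_qpq = -1/5, Gamma_qqq = 9/5
X = (0, 1/2), Y = (5/4, 0) at the point

Answer: (nabla_X Y)^p = 0, (nabla_X Y)^q = 1/8


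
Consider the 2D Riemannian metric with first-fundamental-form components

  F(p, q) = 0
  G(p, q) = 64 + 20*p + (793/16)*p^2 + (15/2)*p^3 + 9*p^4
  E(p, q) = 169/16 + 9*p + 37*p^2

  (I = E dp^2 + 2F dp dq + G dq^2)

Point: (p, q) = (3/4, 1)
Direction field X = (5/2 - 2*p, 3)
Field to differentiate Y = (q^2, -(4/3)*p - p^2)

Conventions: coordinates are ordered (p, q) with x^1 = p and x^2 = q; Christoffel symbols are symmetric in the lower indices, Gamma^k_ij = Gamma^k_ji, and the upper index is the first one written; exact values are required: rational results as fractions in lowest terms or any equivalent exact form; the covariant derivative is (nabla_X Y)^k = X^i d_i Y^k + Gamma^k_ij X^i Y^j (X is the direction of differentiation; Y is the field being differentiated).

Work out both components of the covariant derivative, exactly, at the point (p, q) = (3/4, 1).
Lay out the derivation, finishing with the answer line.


E = 305/8, F = 0, G = 7225/64 at the point
E_p = 129/2, E_q = 0, F_p = 0, F_q = 0, G_p = 1955/16, G_q = 0
EG - F^2 = 2203625/512;  g^inv = (512/2203625) * [[7225/64, 0], [0, 305/8]]
first-kind symbols [ij,l] = (1/2)(d_i g_jl + d_j g_il - d_l g_ij): [pp,p] = E_p/2 = 129/4, [pp,q] = F_p - E_q/2 = 0, [pq,p] = E_q/2 = 0, [pq,q] = G_p/2 = 1955/32, [qq,p] = F_q - G_p/2 = -1955/32, [qq,q] = G_q/2 = 0
Gamma^p_ij = (G*[ij,p] - F*[ij,q])/(EG - F^2), Gamma^q_ij = (E*[ij,q] - F*[ij,p])/(EG - F^2)
Gamma_ppp = 258/305, Gamma_ppq = 0, Gamma_pqq = -391/244, Gamma_qpp = 0, Gamma_qpq = 46/85, Gamma_qqq = 0
X = (1, 3), Y = (1, -25/16) at the point

Answer: (nabla_X Y)^p = 280257/19520, (nabla_X Y)^q = -4193/2040


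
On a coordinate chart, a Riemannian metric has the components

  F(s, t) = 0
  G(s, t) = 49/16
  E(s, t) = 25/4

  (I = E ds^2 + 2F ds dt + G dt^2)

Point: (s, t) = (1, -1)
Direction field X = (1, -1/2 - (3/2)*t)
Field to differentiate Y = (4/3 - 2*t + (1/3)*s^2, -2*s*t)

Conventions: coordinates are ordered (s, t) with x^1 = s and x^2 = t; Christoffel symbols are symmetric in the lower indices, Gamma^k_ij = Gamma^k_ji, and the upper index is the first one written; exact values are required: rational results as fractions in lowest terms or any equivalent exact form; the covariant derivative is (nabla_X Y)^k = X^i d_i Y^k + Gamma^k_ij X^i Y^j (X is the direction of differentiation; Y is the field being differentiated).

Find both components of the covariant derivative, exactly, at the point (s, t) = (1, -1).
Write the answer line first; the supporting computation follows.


Answer: (nabla_X Y)^s = -4/3, (nabla_X Y)^t = 0

E = 25/4, F = 0, G = 49/16 at the point
E_s = 0, E_t = 0, F_s = 0, F_t = 0, G_s = 0, G_t = 0
EG - F^2 = 1225/64;  g^inv = (64/1225) * [[49/16, 0], [0, 25/4]]
first-kind symbols [ij,l] = (1/2)(d_i g_jl + d_j g_il - d_l g_ij): [ss,s] = E_s/2 = 0, [ss,t] = F_s - E_t/2 = 0, [st,s] = E_t/2 = 0, [st,t] = G_s/2 = 0, [tt,s] = F_t - G_s/2 = 0, [tt,t] = G_t/2 = 0
Gamma^s_ij = (G*[ij,s] - F*[ij,t])/(EG - F^2), Gamma^t_ij = (E*[ij,t] - F*[ij,s])/(EG - F^2)
Gamma_sss = 0, Gamma_sst = 0, Gamma_stt = 0, Gamma_tss = 0, Gamma_tst = 0, Gamma_ttt = 0
X = (1, 1), Y = (11/3, 2) at the point


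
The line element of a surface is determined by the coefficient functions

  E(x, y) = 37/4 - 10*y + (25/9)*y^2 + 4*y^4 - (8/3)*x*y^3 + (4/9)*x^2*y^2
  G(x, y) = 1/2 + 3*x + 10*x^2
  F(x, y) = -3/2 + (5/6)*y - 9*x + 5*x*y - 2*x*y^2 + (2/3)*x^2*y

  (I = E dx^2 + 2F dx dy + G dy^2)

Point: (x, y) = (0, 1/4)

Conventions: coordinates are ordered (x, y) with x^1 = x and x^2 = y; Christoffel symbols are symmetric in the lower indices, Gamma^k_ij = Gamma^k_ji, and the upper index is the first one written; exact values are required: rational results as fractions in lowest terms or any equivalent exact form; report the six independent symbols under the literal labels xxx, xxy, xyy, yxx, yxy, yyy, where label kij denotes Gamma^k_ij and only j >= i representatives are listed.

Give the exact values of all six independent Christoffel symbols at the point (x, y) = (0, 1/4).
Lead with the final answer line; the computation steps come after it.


Answer: Gamma_xxx = -16528/6225, Gamma_xxy = -176/2075, Gamma_xyy = -384/2075, Gamma_yxx = -532159/37350, Gamma_yxy = 17311/6225, Gamma_yyy = -992/2075

E = 3997/576, F = -31/24, G = 1/2 at the point
E_x = -1/24, E_y = -301/36, F_x = -63/8, F_y = 5/6, G_x = 3, G_y = 0
EG - F^2 = 2075/1152;  g^inv = (1152/2075) * [[1/2, 31/24], [31/24, 3997/576]]
first-kind symbols [ij,l] = (1/2)(d_i g_jl + d_j g_il - d_l g_ij): [xx,x] = E_x/2 = -1/48, [xx,y] = F_x - E_y/2 = -133/36, [xy,x] = E_y/2 = -301/72, [xy,y] = G_x/2 = 3/2, [yy,x] = F_y - G_x/2 = -2/3, [yy,y] = G_y/2 = 0
Gamma^x_ij = (G*[ij,x] - F*[ij,y])/(EG - F^2), Gamma^y_ij = (E*[ij,y] - F*[ij,x])/(EG - F^2)


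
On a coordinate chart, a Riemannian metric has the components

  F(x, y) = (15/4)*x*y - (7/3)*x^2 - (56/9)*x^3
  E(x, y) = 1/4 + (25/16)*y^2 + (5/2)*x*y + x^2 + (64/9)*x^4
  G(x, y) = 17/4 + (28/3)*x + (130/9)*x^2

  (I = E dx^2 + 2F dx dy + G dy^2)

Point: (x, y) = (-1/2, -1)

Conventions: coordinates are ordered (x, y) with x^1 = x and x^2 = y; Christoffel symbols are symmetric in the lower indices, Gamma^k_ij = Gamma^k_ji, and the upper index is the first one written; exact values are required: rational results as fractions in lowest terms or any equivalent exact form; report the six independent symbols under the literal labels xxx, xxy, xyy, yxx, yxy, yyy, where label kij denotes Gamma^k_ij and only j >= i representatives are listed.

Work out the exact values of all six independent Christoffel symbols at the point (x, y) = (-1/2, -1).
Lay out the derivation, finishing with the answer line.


E = 541/144, F = 149/72, G = 115/36 at the point
E_x = -127/18, E_y = -35/8, F_x = -73/12, F_y = -15/8, G_x = -46/9, G_y = 0
EG - F^2 = 247/32;  g^inv = (32/247) * [[115/36, -149/72], [-149/72, 541/144]]
first-kind symbols [ij,l] = (1/2)(d_i g_jl + d_j g_il - d_l g_ij): [xx,x] = E_x/2 = -127/36, [xx,y] = F_x - E_y/2 = -187/48, [xy,x] = E_y/2 = -35/16, [xy,y] = G_x/2 = -23/9, [yy,x] = F_y - G_x/2 = 49/72, [yy,y] = G_y/2 = 0
Gamma^x_ij = (G*[ij,x] - F*[ij,y])/(EG - F^2), Gamma^y_ij = (E*[ij,y] - F*[ij,x])/(EG - F^2)

Answer: Gamma_xxx = -33251/80028, Gamma_xxy = -8809/40014, Gamma_xyy = 5635/20007, Gamma_yxx = -152117/160056, Gamma_yxy = -52609/80028, Gamma_yyy = -7301/40014
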